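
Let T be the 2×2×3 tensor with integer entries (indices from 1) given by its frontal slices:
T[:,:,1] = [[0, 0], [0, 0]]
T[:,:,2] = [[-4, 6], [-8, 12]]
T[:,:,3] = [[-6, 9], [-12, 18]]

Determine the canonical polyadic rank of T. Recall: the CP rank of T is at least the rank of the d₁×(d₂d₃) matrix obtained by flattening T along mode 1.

1

Lower bound: T ≠ 0 (e.g. T[1,1,2] = -4), so rank(T) ≥ 1.
Upper bound: if T = a (x) b (x) c then every fibre of T is a multiple of the corresponding factor, so read the factors off the fibres through the nonzero entry T[1,1,2] = -4.
The mode-1 fibre T[:,1,2] = [-4, -8] gives a = [1, 2] (primitive direction); the mode-2 fibre T[1,:,2] = [-4, 6] gives b = [2, -3]; then c[k] = T[1,1,k] / (a[1]·b[1]) = [0, -4, -6] / 2 = [0, -2, -3].
Expanding [1, 2] (x) [2, -3] (x) [0, -2, -3] reproduces all 12 entries of T, so T = [1, 2] (x) [2, -3] (x) [0, -2, -3] and rank(T) ≤ 1.
These bounds meet, so rank(T) = 1.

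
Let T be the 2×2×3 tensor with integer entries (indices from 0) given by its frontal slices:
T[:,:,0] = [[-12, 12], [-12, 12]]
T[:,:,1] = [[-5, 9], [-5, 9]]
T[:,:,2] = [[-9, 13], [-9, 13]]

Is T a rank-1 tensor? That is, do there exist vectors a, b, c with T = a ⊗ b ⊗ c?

No

The mode-2 unfolding of T (rows indexed by j, columns by (i,k) = (0,0), (0,1), (0,2), (1,0), (1,1), (1,2)) is [[-12, -5, -9, -12, -5, -9], [12, 9, 13, 12, 9, 13]].
There the 2×2 minor on rows j ∈ {0, 1}, columns (i,k) ∈ {(0,0), (0,1)} is det [[-12, -5], [12, 9]] = -48 ≠ 0, so this unfolding has rank ≥ 2; CP rank is at least every unfolding rank, so rank(T) ≥ 2.
In particular rank(T) ≥ 2 > 1, so T is not rank-1.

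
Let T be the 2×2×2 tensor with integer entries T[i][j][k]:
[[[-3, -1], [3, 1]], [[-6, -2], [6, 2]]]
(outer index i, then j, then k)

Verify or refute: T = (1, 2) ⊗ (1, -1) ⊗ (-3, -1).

Reconstruct entrywise from the claimed factors. For example, T[1,1,0] = 6 and Σₗ aₗ[1]bₗ[1]cₗ[0] = (2)·(-1)·(-3) = 6; checking all 8 entries, every one matches. The claim holds.

Yes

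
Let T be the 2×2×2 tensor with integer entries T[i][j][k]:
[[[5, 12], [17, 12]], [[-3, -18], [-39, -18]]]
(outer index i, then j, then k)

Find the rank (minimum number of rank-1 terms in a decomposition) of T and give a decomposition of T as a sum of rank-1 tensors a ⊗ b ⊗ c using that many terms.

rank(T) = 2

Lower bound: the mode-3 unfolding of T (rows indexed by k, columns by (i,j) = (0,0), (0,1), (1,0), (1,1)) is [[5, 17, -3, -39], [12, 12, -18, -18]].
There the 2×2 minor on rows k ∈ {0, 1}, columns (i,j) ∈ {(0,0), (0,1)} is det [[5, 17], [12, 12]] = -144 ≠ 0, so this unfolding has rank ≥ 2; CP rank is at least every unfolding rank, so rank(T) ≥ 2. (Unfolding ranks only ever bound the CP rank from below — rank(T) can be strictly larger than all of them — so the matching upper bound has to come from an explicit 2-term decomposition.)
Upper bound — finding two terms. Write S_k = T[:,:,k] for the frontal slices: S₀ = [[5, 17], [-3, -39]], S₁ = [[12, 12], [-18, -18]].
If T = a₁ ⊗ b₁ ⊗ c₁ + a₂ ⊗ b₂ ⊗ c₂ then each S_k = c₁[k]·a₁b₁ᵀ + c₂[k]·a₂b₂ᵀ. S₀ and S₁ are linearly independent, so a₁b₁ᵀ and a₂b₂ᵀ must span the same plane of matrices: they are the rank-1 matrices of the form x·S₀ + y·S₁.
det(x·S₀ + y·S₁) is −144·x² − 216·xy = (-72)·(2·x + 3·y)(x), vanishing at (x:y) = (3:-2) and (0:1).
M₁ = 3·S₀ − 2·S₁ = [[-9, 27], [27, -81]] = (-9)·[1, -3][1, -3]ᵀ and M₂ = S₁ = [[12, 12], [-18, -18]] = 6·[2, -3][1, 1]ᵀ, so take a₁ = [1, -3], b₁ = [1, -3], a₂ = [2, -3], b₂ = [1, 1].
Each slice is an integer combination of E₁ = a₁b₁ᵀ and E₂ = a₂b₂ᵀ: S₀ = −3·E₁ + 4·E₂, S₁ = 6·E₂; reading off coefficients, c₁ = [-3, 0] and c₂ = [4, 6].
Hence T = [1, -3] ⊗ [1, -3] ⊗ [-3, 0] + [2, -3] ⊗ [1, 1] ⊗ [4, 6], so rank(T) ≤ 2.
These bounds meet, so rank(T) = 2.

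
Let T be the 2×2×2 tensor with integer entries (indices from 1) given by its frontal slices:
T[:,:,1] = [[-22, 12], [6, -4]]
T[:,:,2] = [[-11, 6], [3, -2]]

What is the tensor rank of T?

Lower bound: the mode-1 unfolding of T (rows indexed by i, columns by (j,k) = (1,1), (1,2), (2,1), (2,2)) is [[-22, -11, 12, 6], [6, 3, -4, -2]].
There the 2×2 minor on rows i ∈ {1, 2}, columns (j,k) ∈ {(1,1), (2,1)} is det [[-22, 12], [6, -4]] = 16 ≠ 0, so this unfolding has rank ≥ 2; CP rank is at least every unfolding rank, so rank(T) ≥ 2. (Unfolding ranks only ever bound the CP rank from below — rank(T) can be strictly larger than all of them — so the matching upper bound has to come from an explicit 2-term decomposition.)
Upper bound — finding two terms. Every mode-3 slice of T is a multiple of one matrix: T[:,:,k] = c[k]·M with c = (2, 1) and M = [[-11, 6], [3, -2]] (rows indexed by i, columns by j). So it suffices to write M as a sum of two rank-1 matrices.
Splitting M by its rows (i = 1, 2), M = (1, 0)(-11, 6)ᵀ + (0, 1)(3, -2)ᵀ.
Hence T = (1, 0) ⊗ (-11, 6) ⊗ (2, 1) + (0, 1) ⊗ (3, -2) ⊗ (2, 1), so rank(T) ≤ 2.
These bounds meet, so rank(T) = 2.

2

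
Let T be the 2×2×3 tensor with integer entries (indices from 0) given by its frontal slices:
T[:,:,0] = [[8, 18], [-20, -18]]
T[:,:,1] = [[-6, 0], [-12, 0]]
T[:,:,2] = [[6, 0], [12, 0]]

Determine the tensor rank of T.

Lower bound: the mode-3 unfolding of T (rows indexed by k, columns by (i,j) = (0,0), (0,1), (1,0), (1,1)) is [[8, 18, -20, -18], [-6, 0, -12, 0], [6, 0, 12, 0]].
There the 2×2 minor on rows k ∈ {0, 1}, columns (i,j) ∈ {(0,0), (0,1)} is det [[8, 18], [-6, 0]] = 108 ≠ 0, so this unfolding has rank ≥ 2; CP rank is at least every unfolding rank, so rank(T) ≥ 2. (Unfolding ranks only ever bound the CP rank from below — rank(T) can be strictly larger than all of them — so the matching upper bound has to come from an explicit 2-term decomposition.)
Upper bound — finding two terms. Write S_k = T[:,:,k] for the frontal slices: S₀ = [[8, 18], [-20, -18]], S₁ = [[-6, 0], [-12, 0]], S₂ = [[6, 0], [12, 0]].
If T = a₁ ⊗ b₁ ⊗ c₁ + a₂ ⊗ b₂ ⊗ c₂ then each S_k = c₁[k]·a₁b₁ᵀ + c₂[k]·a₂b₂ᵀ. S₀ and S₁ are linearly independent, so a₁b₁ᵀ and a₂b₂ᵀ must span the same plane of matrices: they are the rank-1 matrices of the form x·S₀ + y·S₁.
det(x·S₀ + y·S₁) is 216·x² + 324·xy = 108·(2·x + 3·y)(x), vanishing at (x:y) = (3:-2) and (0:1).
M₁ = 3·S₀ − 2·S₁ = [[36, 54], [-36, -54]] = 18·[1, -1][2, 3]ᵀ and M₂ = S₁ = [[-6, 0], [-12, 0]] = (-6)·[1, 2][1, 0]ᵀ, so take a₁ = [1, -1], b₁ = [2, 3], a₂ = [1, 2], b₂ = [1, 0].
Each slice is an integer combination of E₁ = a₁b₁ᵀ and E₂ = a₂b₂ᵀ: S₀ = 6·E₁ − 4·E₂, S₁ = −6·E₂, S₂ = 6·E₂; reading off coefficients, c₁ = [6, 0, 0] and c₂ = [-4, -6, 6].
Hence T = [1, -1] ⊗ [2, 3] ⊗ [6, 0, 0] + [1, 2] ⊗ [1, 0] ⊗ [-4, -6, 6], so rank(T) ≤ 2.
These bounds meet, so rank(T) = 2.
Check entry T[0,0,2] = 6: (1)·(2)·(0) + (1)·(1)·(6) = 6.

2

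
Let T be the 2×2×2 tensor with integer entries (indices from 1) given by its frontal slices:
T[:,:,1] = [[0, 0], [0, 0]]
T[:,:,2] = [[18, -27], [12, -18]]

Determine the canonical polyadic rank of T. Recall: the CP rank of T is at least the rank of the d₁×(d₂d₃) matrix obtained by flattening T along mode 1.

Lower bound: T ≠ 0 (e.g. T[1,1,2] = 18), so rank(T) ≥ 1.
Upper bound: the mode-1 fibre T[:,1,2] = [18, 12] gives a = [3, 2] (primitive direction); the mode-2 fibre T[1,:,2] = [18, -27] gives b = [2, -3]; then c[k] = T[1,1,k] / (a[1]·b[1]) = [0, 18] / 6 = [0, 3].
Expanding [3, 2] ⊗ [2, -3] ⊗ [0, 3] reproduces all 8 entries of T, so T = [3, 2] ⊗ [2, -3] ⊗ [0, 3] and rank(T) ≤ 1.
These bounds meet, so rank(T) = 1.

1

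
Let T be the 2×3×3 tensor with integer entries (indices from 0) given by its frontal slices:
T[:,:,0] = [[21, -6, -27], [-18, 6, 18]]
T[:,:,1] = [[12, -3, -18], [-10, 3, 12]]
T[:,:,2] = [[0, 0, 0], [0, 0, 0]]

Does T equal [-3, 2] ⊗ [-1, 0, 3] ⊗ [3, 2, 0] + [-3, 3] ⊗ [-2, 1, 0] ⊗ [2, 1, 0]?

Yes

Reconstruct entrywise from the claimed factors. For example, T[1,0,2] = 0 and Σₗ aₗ[1]bₗ[0]cₗ[2] = (2)·(-1)·(0) + (3)·(-2)·(0) = 0; checking all 18 entries, every one matches. The claim holds.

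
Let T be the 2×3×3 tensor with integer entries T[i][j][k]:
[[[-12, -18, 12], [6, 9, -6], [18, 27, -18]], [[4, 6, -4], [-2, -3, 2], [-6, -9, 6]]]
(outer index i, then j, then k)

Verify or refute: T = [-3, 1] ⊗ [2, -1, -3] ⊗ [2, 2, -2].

Reconstruct entry (0,0,1) from the claimed factors: Σₗ aₗ[0]bₗ[0]cₗ[1] = (-3)·(2)·(2) = -12, but T[0,0,1] = -18. The claim is false.

No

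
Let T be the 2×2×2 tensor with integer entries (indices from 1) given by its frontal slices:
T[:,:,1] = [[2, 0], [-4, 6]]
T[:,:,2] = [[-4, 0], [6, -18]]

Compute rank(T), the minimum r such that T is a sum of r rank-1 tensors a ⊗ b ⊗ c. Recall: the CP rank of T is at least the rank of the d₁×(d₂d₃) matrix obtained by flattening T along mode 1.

2

Lower bound: in the mode-1 unfolding of T (rows indexed by i, columns by (j,k)) the 2×2 minor on rows i ∈ {1, 2}, columns (j,k) ∈ {(1,1), (1,2)} is det [[2, -4], [-4, 6]] = -4 ≠ 0, so that unfolding has rank ≥ 2 and hence rank(T) ≥ 2 (CP rank is at least every unfolding rank, though it can be larger).
Upper bound: with S_k = T[:,:,k], the two rank-1 terms a₁b₁ᵀ, a₂b₂ᵀ are the rank-1 members of the pencil x·S₁ + y·S₂.
det(x·S₁ + y·S₂) is 12·x² − 60·xy + 72·y² = 12·(x − 3·y)(x − 2·y), vanishing at (x:y) = (3:1) and (2:1).
M₁ = 3·S₁ + S₂ = [[2, 0], [-6, 0]] = 2·(1, -3)(1, 0)ᵀ and M₂ = 2·S₁ + S₂ = [[0, 0], [-2, -6]] = (-2)·(0, 1)(1, 3)ᵀ, so take a₁ = (1, -3), b₁ = (1, 0), a₂ = (0, 1), b₂ = (1, 3).
Each slice is an integer combination of E₁ = a₁b₁ᵀ and E₂ = a₂b₂ᵀ: S₁ = 2·E₁ + 2·E₂, S₂ = −4·E₁ − 6·E₂; reading off coefficients, c₁ = (2, -4) and c₂ = (2, -6).
Hence T = (1, -3) ⊗ (1, 0) ⊗ (2, -4) + (0, 1) ⊗ (1, 3) ⊗ (2, -6), so rank(T) ≤ 2.
These bounds meet, so rank(T) = 2.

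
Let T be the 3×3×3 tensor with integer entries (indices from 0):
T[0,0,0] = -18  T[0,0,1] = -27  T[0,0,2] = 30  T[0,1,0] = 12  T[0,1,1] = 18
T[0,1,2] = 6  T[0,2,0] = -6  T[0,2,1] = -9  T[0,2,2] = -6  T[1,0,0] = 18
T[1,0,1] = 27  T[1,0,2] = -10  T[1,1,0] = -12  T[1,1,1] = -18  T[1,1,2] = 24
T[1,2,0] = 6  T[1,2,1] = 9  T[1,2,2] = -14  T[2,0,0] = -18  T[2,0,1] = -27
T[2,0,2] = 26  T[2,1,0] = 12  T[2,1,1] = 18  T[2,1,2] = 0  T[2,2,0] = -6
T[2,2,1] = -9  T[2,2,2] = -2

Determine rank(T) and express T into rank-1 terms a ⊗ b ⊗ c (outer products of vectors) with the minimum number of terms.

Lower bound: in the mode-3 unfolding of T (rows indexed by k, columns by (i,j)) the 2×2 minor on rows k ∈ {0, 2}, columns (i,j) ∈ {(0,0), (0,1)} is det [[-18, 12], [30, 6]] = -468 ≠ 0, so that unfolding has rank ≥ 2 and hence rank(T) ≥ 2 (CP rank is at least every unfolding rank, though it can be larger).
Upper bound: with S_k = T[:,:,k], the two rank-1 terms a₁b₁ᵀ, a₂b₂ᵀ are the rank-1 members of the pencil x·S₀ + y·S₂.
The 2×2 minor of x·S₀ + y·S₂ on rows {0,1}, columns {0,1} is −780·xy + 780·y² = (-780)·(x − y)(y), vanishing at (x:y) = (1:1) and (1:0).
M₁ = S₀ + S₂ = [[12, 18, -12], [8, 12, -8], [8, 12, -8]] = 2·(3, 2, 2)(2, 3, -2)ᵀ and M₂ = S₀ = [[-18, 12, -6], [18, -12, 6], [-18, 12, -6]] = (-6)·(1, -1, 1)(3, -2, 1)ᵀ, so take a₁ = (3, 2, 2), b₁ = (2, 3, -2), a₂ = (1, -1, 1), b₂ = (3, -2, 1).
Each slice is an integer combination of E₁ = a₁b₁ᵀ and E₂ = a₂b₂ᵀ: S₀ = −6·E₂, S₁ = −9·E₂, S₂ = 2·E₁ + 6·E₂; reading off coefficients, c₁ = (0, 0, 2) and c₂ = (-6, -9, 6).
Hence T = (3, 2, 2) ⊗ (2, 3, -2) ⊗ (0, 0, 2) + (1, -1, 1) ⊗ (3, -2, 1) ⊗ (-6, -9, 6), so rank(T) ≤ 2.
These bounds meet, so rank(T) = 2.

rank(T) = 2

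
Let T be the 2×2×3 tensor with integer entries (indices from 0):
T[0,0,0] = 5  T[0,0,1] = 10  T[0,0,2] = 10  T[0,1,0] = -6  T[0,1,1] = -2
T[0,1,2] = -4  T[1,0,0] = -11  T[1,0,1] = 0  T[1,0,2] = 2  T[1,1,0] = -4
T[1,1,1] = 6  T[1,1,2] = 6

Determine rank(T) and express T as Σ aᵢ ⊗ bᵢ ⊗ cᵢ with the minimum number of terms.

Lower bound: in the mode-3 unfolding of T (rows indexed by k, columns by (i,j)) the 3×3 minor on rows k ∈ {0, 1, 2}, columns (i,j) ∈ {(0,0), (0,1), (1,0)} is det [[5, -6, -11], [10, -2, 0], [10, -4, 2]] = 320 ≠ 0, so that unfolding has rank ≥ 3 and hence rank(T) ≥ 3 (CP rank is at least every unfolding rank, though it can be larger).
Upper bound: T is a sum of 3 rank-1 terms, T = [1, 1] ⊗ [1, 2] ⊗ [1, 0, -2] + [1, 2] ⊗ [1, 1] ⊗ [-4, 2, 4] + [2, -1] ⊗ [2, -1] ⊗ [2, 2, 2] (one valid choice — decompositions are not unique — normalised so each a, b is primitive with positive first nonzero entry; check it by expanding all entries), so rank(T) ≤ 3.
These bounds meet, so rank(T) = 3.

rank(T) = 3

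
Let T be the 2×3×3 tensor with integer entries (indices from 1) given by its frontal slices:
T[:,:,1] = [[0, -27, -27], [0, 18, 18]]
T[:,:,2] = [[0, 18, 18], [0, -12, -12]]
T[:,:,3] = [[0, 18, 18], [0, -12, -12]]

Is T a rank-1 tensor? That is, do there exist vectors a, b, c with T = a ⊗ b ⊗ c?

Yes

The mode-1 fibre T[:,2,1] = [-27, 18] gives a = [3, -2] (primitive direction); the mode-2 fibre T[1,:,1] = [0, -27, -27] gives b = [0, 1, 1]; then c[k] = T[1,2,k] / (a[1]·b[2]) = [-27, 18, 18] / 3 = [-9, 6, 6].
Expanding [3, -2] ⊗ [0, 1, 1] ⊗ [-9, 6, 6] reproduces all 18 entries of T, so T = [3, -2] ⊗ [0, 1, 1] ⊗ [-9, 6, 6] and rank(T) ≤ 1.
Equivalently every frontal slice T[:,:,k] is c[k] times the rank-1 matrix [3, -2] ⊗ [0, 1, 1]. So T has rank 1 (it is nonzero).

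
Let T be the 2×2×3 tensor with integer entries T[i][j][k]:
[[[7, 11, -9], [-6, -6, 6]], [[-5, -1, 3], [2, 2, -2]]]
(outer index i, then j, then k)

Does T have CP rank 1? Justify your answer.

The mode-1 unfolding of T (rows indexed by i, columns by (j,k) = (0,0), (0,1), (0,2), (1,0), (1,1), (1,2)) is [[7, 11, -9, -6, -6, 6], [-5, -1, 3, 2, 2, -2]].
There the 2×2 minor on rows i ∈ {0, 1}, columns (j,k) ∈ {(0,0), (0,1)} is det [[7, 11], [-5, -1]] = 48 ≠ 0, so this unfolding has rank ≥ 2; CP rank is at least every unfolding rank, so rank(T) ≥ 2.
In particular rank(T) ≥ 2 > 1, so T is not rank-1.

No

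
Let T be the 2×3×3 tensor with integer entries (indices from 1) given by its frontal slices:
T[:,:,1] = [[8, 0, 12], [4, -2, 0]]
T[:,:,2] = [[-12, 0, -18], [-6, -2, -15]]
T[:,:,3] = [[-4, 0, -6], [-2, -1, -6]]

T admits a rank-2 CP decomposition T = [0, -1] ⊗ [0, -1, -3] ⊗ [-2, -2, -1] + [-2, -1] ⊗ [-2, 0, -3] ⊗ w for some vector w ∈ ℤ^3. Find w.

w = [2, -3, -1]

Subtract the known terms from T to get the rank-1 residual R = [-2, -1] ⊗ [-2, 0, -3] ⊗ w, so R[i,j,k] = a[i]·b[j]·w[k]. Pick indices with nonzero a[1]·b[1] = (-2)·(-2) = 4. Only the fibre through (1,1,·) is needed: R[1,1,:] = T[1,1,:] − Σₗ aₗ[1]bₗ[1]cₗ = [8, -12, -4] − (0)·(0)·[-2, -2, -1] = [8, -12, -4]. Then w[k] = R[1,1,k] / 4 for each k, giving w = [8, -12, -4] / 4 = [2, -3, -1].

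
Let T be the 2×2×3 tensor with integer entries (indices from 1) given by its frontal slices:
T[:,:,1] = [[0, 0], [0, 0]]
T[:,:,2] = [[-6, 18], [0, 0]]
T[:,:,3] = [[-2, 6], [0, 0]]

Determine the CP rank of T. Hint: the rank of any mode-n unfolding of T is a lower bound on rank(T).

Lower bound: T ≠ 0 (e.g. T[1,1,2] = -6), so rank(T) ≥ 1.
Upper bound: the mode-1 fibre T[:,1,2] = [-6, 0] gives a = [1, 0] (primitive direction); the mode-2 fibre T[1,:,2] = [-6, 18] gives b = [1, -3]; then c[k] = T[1,1,k] / (a[1]·b[1]) = [0, -6, -2] / 1 = [0, -6, -2].
Expanding [1, 0] ⊗ [1, -3] ⊗ [0, -6, -2] reproduces all 12 entries of T, so T = [1, 0] ⊗ [1, -3] ⊗ [0, -6, -2] and rank(T) ≤ 1.
These bounds meet, so rank(T) = 1.

1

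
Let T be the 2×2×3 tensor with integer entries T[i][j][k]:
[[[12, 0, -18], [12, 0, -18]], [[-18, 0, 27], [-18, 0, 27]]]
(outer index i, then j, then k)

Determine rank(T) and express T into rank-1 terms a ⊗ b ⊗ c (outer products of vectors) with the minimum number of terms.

rank(T) = 1

Lower bound: T ≠ 0 (e.g. T[0,0,0] = 12), so rank(T) ≥ 1.
Upper bound: if T = a ⊗ b ⊗ c then every fibre of T is a multiple of the corresponding factor, so read the factors off the fibres through the nonzero entry T[0,0,0] = 12.
The mode-1 fibre T[:,0,0] = [12, -18] gives a = [2, -3] (primitive direction); the mode-2 fibre T[0,:,0] = [12, 12] gives b = [1, 1]; then c[k] = T[0,0,k] / (a[0]·b[0]) = [12, 0, -18] / 2 = [6, 0, -9].
Expanding [2, -3] ⊗ [1, 1] ⊗ [6, 0, -9] reproduces all 12 entries of T, so T = [2, -3] ⊗ [1, 1] ⊗ [6, 0, -9] and rank(T) ≤ 1.
These bounds meet, so rank(T) = 1.
Check entry T[0,0,0] = 12: (2)·(1)·(6) = 12.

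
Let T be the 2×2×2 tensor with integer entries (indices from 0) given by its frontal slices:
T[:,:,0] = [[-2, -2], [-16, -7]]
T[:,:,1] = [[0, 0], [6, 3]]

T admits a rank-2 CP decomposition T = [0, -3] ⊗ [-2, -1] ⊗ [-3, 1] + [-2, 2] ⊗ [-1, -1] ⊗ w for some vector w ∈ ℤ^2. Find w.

w = [-1, 0]

Subtract the known terms from T to get the rank-1 residual R = [-2, 2] ⊗ [-1, -1] ⊗ w, so R[i,j,k] = a[i]·b[j]·w[k]. Pick indices with nonzero a[0]·b[0] = (-2)·(-1) = 2. Only the fibre through (0,0,·) is needed: R[0,0,:] = T[0,0,:] − Σₗ aₗ[0]bₗ[0]cₗ = [-2, 0] − (0)·(-2)·[-3, 1] = [-2, 0]. Then w[k] = R[0,0,k] / 2 for each k, giving w = [-2, 0] / 2 = [-1, 0].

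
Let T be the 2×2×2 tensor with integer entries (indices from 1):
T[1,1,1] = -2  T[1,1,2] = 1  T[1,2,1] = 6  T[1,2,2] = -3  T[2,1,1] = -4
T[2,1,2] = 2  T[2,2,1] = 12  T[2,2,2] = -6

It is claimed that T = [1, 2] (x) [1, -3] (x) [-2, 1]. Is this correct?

Yes

Reconstruct entrywise from the claimed factors. For example, T[1,1,1] = -2 and Σₗ aₗ[1]bₗ[1]cₗ[1] = (1)·(1)·(-2) = -2; checking all 8 entries, every one matches. The claim holds.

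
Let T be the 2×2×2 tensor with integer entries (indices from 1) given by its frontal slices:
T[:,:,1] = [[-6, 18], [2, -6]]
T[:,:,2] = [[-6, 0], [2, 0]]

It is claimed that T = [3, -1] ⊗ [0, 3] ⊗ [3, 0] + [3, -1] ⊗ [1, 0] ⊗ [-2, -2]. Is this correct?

No

Reconstruct entry (1,2,1) from the claimed factors: Σₗ aₗ[1]bₗ[2]cₗ[1] = (3)·(3)·(3) + (3)·(0)·(-2) = 27, but T[1,2,1] = 18. The claim is false.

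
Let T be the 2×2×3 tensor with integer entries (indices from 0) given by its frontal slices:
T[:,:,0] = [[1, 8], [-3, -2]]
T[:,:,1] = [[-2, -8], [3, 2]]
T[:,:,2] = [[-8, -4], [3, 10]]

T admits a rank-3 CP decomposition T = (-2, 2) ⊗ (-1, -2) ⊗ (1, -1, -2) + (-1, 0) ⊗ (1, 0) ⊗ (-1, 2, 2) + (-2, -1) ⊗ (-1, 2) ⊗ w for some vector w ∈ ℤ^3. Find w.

Subtract the known terms from T to get the rank-1 residual R = (-2, -1) ⊗ (-1, 2) ⊗ w, so R[i,j,k] = a[i]·b[j]·w[k]. Pick indices with nonzero a[0]·b[0] = (-2)·(-1) = 2. Only the fibre through (0,0,·) is needed: R[0,0,:] = T[0,0,:] − Σₗ aₗ[0]bₗ[0]cₗ = [1, -2, -8] − (-2)·(-1)·(1, -1, -2) − (-1)·(1)·(-1, 2, 2) = [-2, 2, -2]. Then w[k] = R[0,0,k] / 2 for each k, giving w = [-2, 2, -2] / 2 = (-1, 1, -1).

w = (-1, 1, -1)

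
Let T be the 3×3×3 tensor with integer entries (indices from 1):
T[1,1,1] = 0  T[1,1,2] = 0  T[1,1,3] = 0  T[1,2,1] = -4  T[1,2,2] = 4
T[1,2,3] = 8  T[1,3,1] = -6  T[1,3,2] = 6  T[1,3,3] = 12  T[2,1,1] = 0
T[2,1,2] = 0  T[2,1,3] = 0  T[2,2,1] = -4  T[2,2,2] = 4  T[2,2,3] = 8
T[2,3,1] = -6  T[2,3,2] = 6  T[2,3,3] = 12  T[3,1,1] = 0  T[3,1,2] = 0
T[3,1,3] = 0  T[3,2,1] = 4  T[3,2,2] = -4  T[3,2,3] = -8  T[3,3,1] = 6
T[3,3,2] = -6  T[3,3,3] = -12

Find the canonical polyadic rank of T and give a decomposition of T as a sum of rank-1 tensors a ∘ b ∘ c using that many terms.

rank(T) = 1

Lower bound: T ≠ 0 (e.g. T[1,2,1] = -4), so rank(T) ≥ 1.
Upper bound: if T = a ∘ b ∘ c then every fibre of T is a multiple of the corresponding factor, so read the factors off the fibres through the nonzero entry T[1,2,1] = -4.
The mode-1 fibre T[:,2,1] = [-4, -4, 4] gives a = [1, 1, -1] (primitive direction); the mode-2 fibre T[1,:,1] = [0, -4, -6] gives b = [0, 2, 3]; then c[k] = T[1,2,k] / (a[1]·b[2]) = [-4, 4, 8] / 2 = [-2, 2, 4].
Expanding [1, 1, -1] ∘ [0, 2, 3] ∘ [-2, 2, 4] reproduces all 27 entries of T, so T = [1, 1, -1] ∘ [0, 2, 3] ∘ [-2, 2, 4] and rank(T) ≤ 1.
These bounds meet, so rank(T) = 1.
Check entry T[1,2,2] = 4: (1)·(2)·(2) = 4.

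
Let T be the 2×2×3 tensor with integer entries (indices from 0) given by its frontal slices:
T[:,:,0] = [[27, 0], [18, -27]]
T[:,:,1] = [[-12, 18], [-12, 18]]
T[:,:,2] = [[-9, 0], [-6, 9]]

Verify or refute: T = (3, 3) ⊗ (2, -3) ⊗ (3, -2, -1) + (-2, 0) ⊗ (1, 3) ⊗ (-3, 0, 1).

No

Reconstruct entry (0,0,0) from the claimed factors: Σₗ aₗ[0]bₗ[0]cₗ[0] = (3)·(2)·(3) + (-2)·(1)·(-3) = 24, but T[0,0,0] = 27. The claim is false.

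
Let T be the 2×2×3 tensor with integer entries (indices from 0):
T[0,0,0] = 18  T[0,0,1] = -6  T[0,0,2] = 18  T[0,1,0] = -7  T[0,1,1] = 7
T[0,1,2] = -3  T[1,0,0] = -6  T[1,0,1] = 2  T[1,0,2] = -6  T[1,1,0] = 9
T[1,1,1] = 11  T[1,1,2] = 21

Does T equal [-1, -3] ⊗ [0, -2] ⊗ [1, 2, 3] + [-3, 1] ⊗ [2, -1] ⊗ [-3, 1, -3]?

Reconstruct entrywise from the claimed factors. For example, T[1,1,1] = 11 and Σₗ aₗ[1]bₗ[1]cₗ[1] = (-3)·(-2)·(2) + (1)·(-1)·(1) = 11; checking all 12 entries, every one matches. The claim holds.

Yes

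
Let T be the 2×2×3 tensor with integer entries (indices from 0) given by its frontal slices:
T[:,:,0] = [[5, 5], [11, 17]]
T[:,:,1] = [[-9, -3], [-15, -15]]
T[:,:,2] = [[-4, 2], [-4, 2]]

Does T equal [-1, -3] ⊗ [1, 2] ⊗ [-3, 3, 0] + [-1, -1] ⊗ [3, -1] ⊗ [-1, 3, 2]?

No

Reconstruct entry (0,0,0) from the claimed factors: Σₗ aₗ[0]bₗ[0]cₗ[0] = (-1)·(1)·(-3) + (-1)·(3)·(-1) = 6, but T[0,0,0] = 5. The claim is false.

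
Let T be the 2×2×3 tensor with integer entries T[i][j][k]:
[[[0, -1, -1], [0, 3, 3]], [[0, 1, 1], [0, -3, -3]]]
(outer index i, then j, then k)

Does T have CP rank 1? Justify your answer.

The mode-1 fibre T[:,0,1] = [-1, 1] gives a = [1, -1] (primitive direction); the mode-2 fibre T[0,:,1] = [-1, 3] gives b = [1, -3]; then c[k] = T[0,0,k] / (a[0]·b[0]) = [0, -1, -1] / 1 = [0, -1, -1].
Expanding [1, -1] ⊗ [1, -3] ⊗ [0, -1, -1] reproduces all 12 entries of T, so T = [1, -1] ⊗ [1, -3] ⊗ [0, -1, -1] and rank(T) ≤ 1.
Equivalently every frontal slice T[:,:,k] is c[k] times the rank-1 matrix [1, -1] ⊗ [1, -3]. So T has rank 1 (it is nonzero).

Yes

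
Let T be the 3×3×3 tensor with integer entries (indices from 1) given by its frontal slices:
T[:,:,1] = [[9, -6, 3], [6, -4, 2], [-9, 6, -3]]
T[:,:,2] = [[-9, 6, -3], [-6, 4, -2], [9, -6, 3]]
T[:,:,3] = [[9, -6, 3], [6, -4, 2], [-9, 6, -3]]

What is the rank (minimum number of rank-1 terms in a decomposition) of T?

Lower bound: T ≠ 0 (e.g. T[1,1,1] = 9), so rank(T) ≥ 1.
Upper bound: the mode-1 fibre T[:,1,1] = [9, 6, -9] gives a = [3, 2, -3] (primitive direction); the mode-2 fibre T[1,:,1] = [9, -6, 3] gives b = [3, -2, 1]; then c[k] = T[1,1,k] / (a[1]·b[1]) = [9, -9, 9] / 9 = [1, -1, 1].
Expanding [3, 2, -3] ⊗ [3, -2, 1] ⊗ [1, -1, 1] reproduces all 27 entries of T, so T = [3, 2, -3] ⊗ [3, -2, 1] ⊗ [1, -1, 1] and rank(T) ≤ 1.
These bounds meet, so rank(T) = 1.

1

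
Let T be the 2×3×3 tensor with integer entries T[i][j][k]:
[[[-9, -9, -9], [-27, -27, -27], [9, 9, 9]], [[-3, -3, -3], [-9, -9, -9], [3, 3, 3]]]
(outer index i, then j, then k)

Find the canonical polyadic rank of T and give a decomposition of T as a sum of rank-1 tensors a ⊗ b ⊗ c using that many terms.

rank(T) = 1

Lower bound: T ≠ 0 (e.g. T[0,0,0] = -9), so rank(T) ≥ 1.
Upper bound: the mode-1 fibre T[:,0,0] = [-9, -3] gives a = [3, 1] (primitive direction); the mode-2 fibre T[0,:,0] = [-9, -27, 9] gives b = [1, 3, -1]; then c[k] = T[0,0,k] / (a[0]·b[0]) = [-9, -9, -9] / 3 = [-3, -3, -3].
Expanding [3, 1] ⊗ [1, 3, -1] ⊗ [-3, -3, -3] reproduces all 18 entries of T, so T = [3, 1] ⊗ [1, 3, -1] ⊗ [-3, -3, -3] and rank(T) ≤ 1.
These bounds meet, so rank(T) = 1.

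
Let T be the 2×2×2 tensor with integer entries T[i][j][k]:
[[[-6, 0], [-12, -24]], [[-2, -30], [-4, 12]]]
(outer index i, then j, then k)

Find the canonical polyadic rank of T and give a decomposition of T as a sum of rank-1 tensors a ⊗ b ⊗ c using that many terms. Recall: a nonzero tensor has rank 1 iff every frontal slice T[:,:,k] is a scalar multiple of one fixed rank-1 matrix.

rank(T) = 2

Lower bound: the mode-3 unfolding of T (rows indexed by k, columns by (i,j) = (0,0), (0,1), (1,0), (1,1)) is [[-6, -12, -2, -4], [0, -24, -30, 12]].
There the 2×2 minor on rows k ∈ {0, 1}, columns (i,j) ∈ {(0,0), (0,1)} is det [[-6, -12], [0, -24]] = 144 ≠ 0, so this unfolding has rank ≥ 2; CP rank is at least every unfolding rank, so rank(T) ≥ 2. (Flattening ranks never certify an upper bound on CP rank; for that we must actually write T with 2 rank-1 terms.)
Upper bound — finding two terms. Write S_k = T[:,:,k] for the frontal slices: S₀ = [[-6, -12], [-2, -4]], S₁ = [[0, -24], [-30, 12]].
If T = a₁ ⊗ b₁ ⊗ c₁ + a₂ ⊗ b₂ ⊗ c₂ then each S_k = c₁[k]·a₁b₁ᵀ + c₂[k]·a₂b₂ᵀ. S₀ and S₁ are linearly independent, so a₁b₁ᵀ and a₂b₂ᵀ must span the same plane of matrices: they are the rank-1 matrices of the form x·S₀ + y·S₁.
det(x·S₀ + y·S₁) is −480·xy − 720·y² = (-240)·(2·x + 3·y)(y), vanishing at (x:y) = (3:-2) and (1:0).
M₁ = 3·S₀ − 2·S₁ = [[-18, 12], [54, -36]] = (-6)·(1, -3)(3, -2)ᵀ and M₂ = S₀ = [[-6, -12], [-2, -4]] = (-2)·(3, 1)(1, 2)ᵀ, so take a₁ = (1, -3), b₁ = (3, -2), a₂ = (3, 1), b₂ = (1, 2).
Each slice is an integer combination of E₁ = a₁b₁ᵀ and E₂ = a₂b₂ᵀ: S₀ = −2·E₂, S₁ = 3·E₁ − 3·E₂; reading off coefficients, c₁ = (0, 3) and c₂ = (-2, -3).
Hence T = (1, -3) ⊗ (3, -2) ⊗ (0, 3) + (3, 1) ⊗ (1, 2) ⊗ (-2, -3), so rank(T) ≤ 2.
These bounds meet, so rank(T) = 2.
Check entry T[0,1,1] = -24: (1)·(-2)·(3) + (3)·(2)·(-3) = -24.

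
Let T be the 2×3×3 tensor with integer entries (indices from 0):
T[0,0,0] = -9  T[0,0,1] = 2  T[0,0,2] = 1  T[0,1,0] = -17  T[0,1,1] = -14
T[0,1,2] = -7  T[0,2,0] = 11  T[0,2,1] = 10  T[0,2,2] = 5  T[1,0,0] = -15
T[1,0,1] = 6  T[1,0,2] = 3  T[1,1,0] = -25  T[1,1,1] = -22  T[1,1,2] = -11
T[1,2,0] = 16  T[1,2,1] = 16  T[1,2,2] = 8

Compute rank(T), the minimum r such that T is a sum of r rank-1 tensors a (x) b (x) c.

Lower bound: in the mode-3 unfolding of T (rows indexed by k, columns by (i,j)) the 2×2 minor on rows k ∈ {0, 1}, columns (i,j) ∈ {(0,0), (0,1)} is det [[-9, -17], [2, -14]] = 160 ≠ 0, so that unfolding has rank ≥ 2 and hence rank(T) ≥ 2 (CP rank is at least every unfolding rank, though it can be larger).
Upper bound: with S_k = T[:,:,k], the two rank-1 terms a₁b₁ᵀ, a₂b₂ᵀ are the rank-1 members of the pencil x·S₀ + y·S₁.
The 2×2 minor of x·S₀ + y·S₁ on rows {0,1}, columns {0,1} is −30·x² + 40·xy + 40·y² = (-10)·(x − 2·y)(3·x + 2·y), vanishing at (x:y) = (2:1) and (2:-3).
M₁ = 2·S₀ + S₁ = [[-16, -48, 32], [-24, -72, 48]] = (-8)·[2, 3][1, 3, -2]ᵀ and M₂ = 2·S₀ − 3·S₁ = [[-24, 8, -8], [-48, 16, -16]] = (-8)·[1, 2][3, -1, 1]ᵀ, so take a₁ = [2, 3], b₁ = [1, 3, -2], a₂ = [1, 2], b₂ = [3, -1, 1].
Each slice is an integer combination of E₁ = a₁b₁ᵀ and E₂ = a₂b₂ᵀ: S₀ = −3·E₁ − E₂, S₁ = −2·E₁ + 2·E₂, S₂ = −E₁ + E₂; reading off coefficients, c₁ = [-3, -2, -1] and c₂ = [-1, 2, 1].
Hence T = [2, 3] (x) [1, 3, -2] (x) [-3, -2, -1] + [1, 2] (x) [3, -1, 1] (x) [-1, 2, 1], so rank(T) ≤ 2.
These bounds meet, so rank(T) = 2.

2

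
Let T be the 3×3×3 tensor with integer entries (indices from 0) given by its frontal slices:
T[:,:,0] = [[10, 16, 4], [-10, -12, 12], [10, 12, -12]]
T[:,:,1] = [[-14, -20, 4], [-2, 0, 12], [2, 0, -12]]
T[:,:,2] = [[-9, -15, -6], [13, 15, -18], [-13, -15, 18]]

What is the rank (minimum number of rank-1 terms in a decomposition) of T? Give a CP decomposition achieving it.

rank(T) = 2

Lower bound: the mode-2 unfolding of T (rows indexed by j, columns by (i,k) = (0,0), (0,1), (0,2), (1,0), (1,1), (1,2), (2,0), (2,1), (2,2)) is [[10, -14, -9, -10, -2, 13, 10, 2, -13], [16, -20, -15, -12, 0, 15, 12, 0, -15], [4, 4, -6, 12, 12, -18, -12, -12, 18]].
There the 2×2 minor on rows j ∈ {0, 1}, columns (i,k) ∈ {(0,0), (0,1)} is det [[10, -14], [16, -20]] = 24 ≠ 0, so this unfolding has rank ≥ 2; CP rank is at least every unfolding rank, so rank(T) ≥ 2. (This is only a lower bound: in general the CP rank may exceed every unfolding rank, so we still need to exhibit 2 rank-1 terms summing to T.)
Upper bound — finding two terms. Write S_k = T[:,:,k] for the frontal slices: S₀ = [[10, 16, 4], [-10, -12, 12], [10, 12, -12]], S₁ = [[-14, -20, 4], [-2, 0, 12], [2, 0, -12]], S₂ = [[-9, -15, -6], [13, 15, -18], [-13, -15, 18]].
If T = a₁ ⊗ b₁ ⊗ c₁ + a₂ ⊗ b₂ ⊗ c₂ then each S_k = c₁[k]·a₁b₁ᵀ + c₂[k]·a₂b₂ᵀ. S₀ and S₁ are linearly independent, so a₁b₁ᵀ and a₂b₂ᵀ must span the same plane of matrices: they are the rank-1 matrices of the form x·S₀ + y·S₁.
The 2×2 minor of x·S₀ + y·S₁ on rows {0,1}, columns {0,1} is 40·x² − 40·y² = 40·(x − y)(x + y), vanishing at (x:y) = (1:1) and (1:-1).
M₁ = S₀ + S₁ = [[-4, -4, 8], [-12, -12, 24], [12, 12, -24]] = (-4)·[1, 3, -3][1, 1, -2]ᵀ and M₂ = S₀ − S₁ = [[24, 36, 0], [-8, -12, 0], [8, 12, 0]] = 4·[3, -1, 1][2, 3, 0]ᵀ, so take a₁ = [1, 3, -3], b₁ = [1, 1, -2], a₂ = [3, -1, 1], b₂ = [2, 3, 0].
Each slice is an integer combination of E₁ = a₁b₁ᵀ and E₂ = a₂b₂ᵀ: S₀ = −2·E₁ + 2·E₂, S₁ = −2·E₁ − 2·E₂, S₂ = 3·E₁ − 2·E₂; reading off coefficients, c₁ = [-2, -2, 3] and c₂ = [2, -2, -2].
Hence T = [1, 3, -3] ⊗ [1, 1, -2] ⊗ [-2, -2, 3] + [3, -1, 1] ⊗ [2, 3, 0] ⊗ [2, -2, -2], so rank(T) ≤ 2.
These bounds meet, so rank(T) = 2.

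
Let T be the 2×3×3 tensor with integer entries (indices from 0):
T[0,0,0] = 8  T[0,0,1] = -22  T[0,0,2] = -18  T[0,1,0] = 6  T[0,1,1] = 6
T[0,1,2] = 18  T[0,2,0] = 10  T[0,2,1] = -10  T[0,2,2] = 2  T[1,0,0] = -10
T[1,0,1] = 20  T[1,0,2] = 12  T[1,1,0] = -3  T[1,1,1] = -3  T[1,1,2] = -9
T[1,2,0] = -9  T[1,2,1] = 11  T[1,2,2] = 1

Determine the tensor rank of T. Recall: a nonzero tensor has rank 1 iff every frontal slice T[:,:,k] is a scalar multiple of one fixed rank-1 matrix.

2

Lower bound: the mode-2 unfolding of T (rows indexed by j, columns by (i,k) = (0,0), (0,1), (0,2), (1,0), (1,1), (1,2)) is [[8, -22, -18, -10, 20, 12], [6, 6, 18, -3, -3, -9], [10, -10, 2, -9, 11, 1]].
There the 2×2 minor on rows j ∈ {0, 1}, columns (i,k) ∈ {(0,0), (0,1)} is det [[8, -22], [6, 6]] = 180 ≠ 0, so this unfolding has rank ≥ 2; CP rank is at least every unfolding rank, so rank(T) ≥ 2. (This is only a lower bound: in general the CP rank may exceed every unfolding rank, so we still need to exhibit 2 rank-1 terms summing to T.)
Upper bound — finding two terms. Write S_k = T[:,:,k] for the frontal slices: S₀ = [[8, 6, 10], [-10, -3, -9]], S₁ = [[-22, 6, -10], [20, -3, 11]], S₂ = [[-18, 18, 2], [12, -9, 1]].
If T = a₁ ⊗ b₁ ⊗ c₁ + a₂ ⊗ b₂ ⊗ c₂ then each S_k = c₁[k]·a₁b₁ᵀ + c₂[k]·a₂b₂ᵀ. S₀ and S₁ are linearly independent, so a₁b₁ᵀ and a₂b₂ᵀ must span the same plane of matrices: they are the rank-1 matrices of the form x·S₀ + y·S₁.
The 2×2 minor of x·S₀ + y·S₁ on rows {0,1}, columns {0,1} is 36·x² − 18·xy − 54·y² = 18·(2·x − 3·y)(x + y), vanishing at (x:y) = (3:2) and (1:-1).
M₁ = 3·S₀ + 2·S₁ = [[-20, 30, 10], [10, -15, -5]] = (-5)·[2, -1][2, -3, -1]ᵀ and M₂ = S₀ − S₁ = [[30, 0, 20], [-30, 0, -20]] = 10·[1, -1][3, 0, 2]ᵀ, so take a₁ = [2, -1], b₁ = [2, -3, -1], a₂ = [1, -1], b₂ = [3, 0, 2].
Each slice is an integer combination of E₁ = a₁b₁ᵀ and E₂ = a₂b₂ᵀ: S₀ = −E₁ + 4·E₂, S₁ = −E₁ − 6·E₂, S₂ = −3·E₁ − 2·E₂; reading off coefficients, c₁ = [-1, -1, -3] and c₂ = [4, -6, -2].
Hence T = [2, -1] ⊗ [2, -3, -1] ⊗ [-1, -1, -3] + [1, -1] ⊗ [3, 0, 2] ⊗ [4, -6, -2], so rank(T) ≤ 2.
These bounds meet, so rank(T) = 2.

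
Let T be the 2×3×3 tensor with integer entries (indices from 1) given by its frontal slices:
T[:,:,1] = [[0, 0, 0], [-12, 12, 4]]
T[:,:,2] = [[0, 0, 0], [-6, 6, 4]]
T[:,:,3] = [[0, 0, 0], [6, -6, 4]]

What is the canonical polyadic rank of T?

2

Lower bound: the mode-2 unfolding of T (rows indexed by j, columns by (i,k) = (1,1), (1,2), (1,3), (2,1), (2,2), (2,3)) is [[0, 0, 0, -12, -6, 6], [0, 0, 0, 12, 6, -6], [0, 0, 0, 4, 4, 4]].
There the 2×2 minor on rows j ∈ {1, 3}, columns (i,k) ∈ {(2,1), (2,2)} is det [[-12, -6], [4, 4]] = -24 ≠ 0, so this unfolding has rank ≥ 2; CP rank is at least every unfolding rank, so rank(T) ≥ 2. (This is only a lower bound: in general the CP rank may exceed every unfolding rank, so we still need to exhibit 2 rank-1 terms summing to T.)
Upper bound — finding two terms. Every mode-1 slice of T is a multiple of one matrix: T[i,:,:] = a[i]·M with a = [0, 1] and M = [[-12, -6, 6], [12, 6, -6], [4, 4, 4]] (rows indexed by j, columns by k). So it suffices to write M as a sum of two rank-1 matrices.
The rows of M satisfy (row 1) = −(row 2), so splitting by rows, M = [-1, 1, 0][12, 6, -6]ᵀ + [0, 0, 1][4, 4, 4]ᵀ.
Hence T = [0, 1] (x) [-1, 1, 0] (x) [12, 6, -6] + [0, 1] (x) [0, 0, 1] (x) [4, 4, 4], so rank(T) ≤ 2.
These bounds meet, so rank(T) = 2.
Check entry T[1,3,2] = 0: (0)·(0)·(6) + (0)·(1)·(4) = 0.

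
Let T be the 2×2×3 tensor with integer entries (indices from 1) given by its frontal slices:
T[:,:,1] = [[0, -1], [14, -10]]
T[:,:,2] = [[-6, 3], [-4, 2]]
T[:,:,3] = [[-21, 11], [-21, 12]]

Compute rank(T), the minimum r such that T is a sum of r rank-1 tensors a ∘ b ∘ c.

Lower bound: the mode-2 unfolding of T (rows indexed by j, columns by (i,k) = (1,1), (1,2), (1,3), (2,1), (2,2), (2,3)) is [[0, -6, -21, 14, -4, -21], [-1, 3, 11, -10, 2, 12]].
There the 2×2 minor on rows j ∈ {1, 2}, columns (i,k) ∈ {(1,1), (1,2)} is det [[0, -6], [-1, 3]] = -6 ≠ 0, so this unfolding has rank ≥ 2; CP rank is at least every unfolding rank, so rank(T) ≥ 2. (Flattening ranks never certify an upper bound on CP rank; for that we must actually write T with 2 rank-1 terms.)
Upper bound — finding two terms. Write S_k = T[:,:,k] for the frontal slices: S₁ = [[0, -1], [14, -10]], S₂ = [[-6, 3], [-4, 2]], S₃ = [[-21, 11], [-21, 12]].
If T = a₁ ∘ b₁ ∘ c₁ + a₂ ∘ b₂ ∘ c₂ then each S_k = c₁[k]·a₁b₁ᵀ + c₂[k]·a₂b₂ᵀ. S₁ and S₂ are linearly independent, so a₁b₁ᵀ and a₂b₂ᵀ must span the same plane of matrices: they are the rank-1 matrices of the form x·S₁ + y·S₂.
det(x·S₁ + y·S₂) is 14·x² + 14·xy = 14·(x + y)(x), vanishing at (x:y) = (1:-1) and (0:1).
M₁ = S₁ − S₂ = [[6, -4], [18, -12]] = 2·[1, 3][3, -2]ᵀ and M₂ = S₂ = [[-6, 3], [-4, 2]] = −[3, 2][2, -1]ᵀ, so take a₁ = [1, 3], b₁ = [3, -2], a₂ = [3, 2], b₂ = [2, -1].
Each slice is an integer combination of E₁ = a₁b₁ᵀ and E₂ = a₂b₂ᵀ: S₁ = 2·E₁ − E₂, S₂ = −E₂, S₃ = −E₁ − 3·E₂; reading off coefficients, c₁ = [2, 0, -1] and c₂ = [-1, -1, -3].
Hence T = [1, 3] ∘ [3, -2] ∘ [2, 0, -1] + [3, 2] ∘ [2, -1] ∘ [-1, -1, -3], so rank(T) ≤ 2.
These bounds meet, so rank(T) = 2.
Check entry T[1,2,3] = 11: (1)·(-2)·(-1) + (3)·(-1)·(-3) = 11.

2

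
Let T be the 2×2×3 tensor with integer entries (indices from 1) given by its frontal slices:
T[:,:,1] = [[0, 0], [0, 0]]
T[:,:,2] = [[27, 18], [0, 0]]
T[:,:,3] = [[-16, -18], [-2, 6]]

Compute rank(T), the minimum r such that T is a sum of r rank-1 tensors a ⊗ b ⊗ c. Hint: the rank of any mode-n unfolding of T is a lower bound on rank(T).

2

Lower bound: the mode-3 unfolding of T (rows indexed by k, columns by (i,j) = (1,1), (1,2), (2,1), (2,2)) is [[0, 0, 0, 0], [27, 18, 0, 0], [-16, -18, -2, 6]].
There the 2×2 minor on rows k ∈ {2, 3}, columns (i,j) ∈ {(1,1), (1,2)} is det [[27, 18], [-16, -18]] = -198 ≠ 0, so this unfolding has rank ≥ 2; CP rank is at least every unfolding rank, so rank(T) ≥ 2. (This is only a lower bound: in general the CP rank may exceed every unfolding rank, so we still need to exhibit 2 rank-1 terms summing to T.)
Upper bound — finding two terms. Write S_k = T[:,:,k] for the frontal slices: S₁ = [[0, 0], [0, 0]], S₂ = [[27, 18], [0, 0]], S₃ = [[-16, -18], [-2, 6]].
If T = a₁ ⊗ b₁ ⊗ c₁ + a₂ ⊗ b₂ ⊗ c₂ then each S_k = c₁[k]·a₁b₁ᵀ + c₂[k]·a₂b₂ᵀ. S₂ and S₃ are linearly independent, so a₁b₁ᵀ and a₂b₂ᵀ must span the same plane of matrices: they are the rank-1 matrices of the form x·S₂ + y·S₃.
det(x·S₂ + y·S₃) is 198·xy − 132·y² = 66·(3·x − 2·y)(y), vanishing at (x:y) = (2:3) and (1:0).
M₁ = 2·S₂ + 3·S₃ = [[6, -18], [-6, 18]] = 6·[1, -1][1, -3]ᵀ and M₂ = S₂ = [[27, 18], [0, 0]] = 9·[1, 0][3, 2]ᵀ, so take a₁ = [1, -1], b₁ = [1, -3], a₂ = [1, 0], b₂ = [3, 2].
Each slice is an integer combination of E₁ = a₁b₁ᵀ and E₂ = a₂b₂ᵀ: S₁ = 0, S₂ = 9·E₂, S₃ = 2·E₁ − 6·E₂; reading off coefficients, c₁ = [0, 0, 2] and c₂ = [0, 9, -6].
Hence T = [1, -1] ⊗ [1, -3] ⊗ [0, 0, 2] + [1, 0] ⊗ [3, 2] ⊗ [0, 9, -6], so rank(T) ≤ 2.
These bounds meet, so rank(T) = 2.
Check entry T[2,1,3] = -2: (-1)·(1)·(2) + (0)·(3)·(-6) = -2.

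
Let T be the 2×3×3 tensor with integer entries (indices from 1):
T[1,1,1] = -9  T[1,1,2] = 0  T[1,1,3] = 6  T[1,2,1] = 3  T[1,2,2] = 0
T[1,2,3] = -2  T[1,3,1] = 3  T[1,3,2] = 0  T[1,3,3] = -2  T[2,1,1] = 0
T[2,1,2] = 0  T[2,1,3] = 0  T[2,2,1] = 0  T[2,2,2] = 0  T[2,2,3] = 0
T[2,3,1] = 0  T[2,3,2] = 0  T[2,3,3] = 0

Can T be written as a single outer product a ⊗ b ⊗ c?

The mode-1 fibre T[:,1,1] = [-9, 0] gives a = [1, 0] (primitive direction); the mode-2 fibre T[1,:,1] = [-9, 3, 3] gives b = [3, -1, -1]; then c[k] = T[1,1,k] / (a[1]·b[1]) = [-9, 0, 6] / 3 = [-3, 0, 2].
Expanding [1, 0] ⊗ [3, -1, -1] ⊗ [-3, 0, 2] reproduces all 18 entries of T, so T = [1, 0] ⊗ [3, -1, -1] ⊗ [-3, 0, 2] and rank(T) ≤ 1.
Equivalently every frontal slice T[:,:,k] is c[k] times the rank-1 matrix [1, 0] ⊗ [3, -1, -1]. So T has rank 1 (it is nonzero).

Yes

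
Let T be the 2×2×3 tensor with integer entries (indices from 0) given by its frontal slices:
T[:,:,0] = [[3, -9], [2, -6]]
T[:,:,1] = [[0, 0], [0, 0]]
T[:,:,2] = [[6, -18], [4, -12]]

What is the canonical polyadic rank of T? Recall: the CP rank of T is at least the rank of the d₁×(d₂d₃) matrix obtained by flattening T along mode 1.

1

Lower bound: T ≠ 0 (e.g. T[0,0,0] = 3), so rank(T) ≥ 1.
Upper bound: if T = a ⊗ b ⊗ c then every fibre of T is a multiple of the corresponding factor, so read the factors off the fibres through the nonzero entry T[0,0,0] = 3.
The mode-1 fibre T[:,0,0] = [3, 2] gives a = [3, 2] (primitive direction); the mode-2 fibre T[0,:,0] = [3, -9] gives b = [1, -3]; then c[k] = T[0,0,k] / (a[0]·b[0]) = [3, 0, 6] / 3 = [1, 0, 2].
Expanding [3, 2] ⊗ [1, -3] ⊗ [1, 0, 2] reproduces all 12 entries of T, so T = [3, 2] ⊗ [1, -3] ⊗ [1, 0, 2] and rank(T) ≤ 1.
These bounds meet, so rank(T) = 1.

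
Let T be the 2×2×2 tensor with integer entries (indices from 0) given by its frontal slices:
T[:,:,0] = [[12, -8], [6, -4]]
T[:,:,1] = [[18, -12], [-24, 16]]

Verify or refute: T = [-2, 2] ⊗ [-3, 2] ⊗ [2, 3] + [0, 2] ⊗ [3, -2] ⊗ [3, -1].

Reconstruct entrywise from the claimed factors. For example, T[1,0,1] = -24 and Σₗ aₗ[1]bₗ[0]cₗ[1] = (2)·(-3)·(3) + (2)·(3)·(-1) = -24; checking all 8 entries, every one matches. The claim holds.

Yes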